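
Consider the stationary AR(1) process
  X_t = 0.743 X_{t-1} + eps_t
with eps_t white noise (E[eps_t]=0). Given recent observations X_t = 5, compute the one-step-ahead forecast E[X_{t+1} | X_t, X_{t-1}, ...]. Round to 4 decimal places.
E[X_{t+1} \mid \mathcal F_t] = 3.7150

For an AR(p) model X_t = c + sum_i phi_i X_{t-i} + eps_t, the
one-step-ahead conditional mean is
  E[X_{t+1} | X_t, ...] = c + sum_i phi_i X_{t+1-i}.
Substitute known values:
  E[X_{t+1} | ...] = (0.743) * (5)
                   = 3.7150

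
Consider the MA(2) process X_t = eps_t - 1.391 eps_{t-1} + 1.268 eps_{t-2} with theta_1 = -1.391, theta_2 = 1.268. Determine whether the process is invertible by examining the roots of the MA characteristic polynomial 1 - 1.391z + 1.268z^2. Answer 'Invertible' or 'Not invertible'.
\text{Not invertible}

The MA(q) characteristic polynomial is P(z) = 1 - 1.391z + 1.268z^2.
Invertibility requires all roots to lie outside the unit circle, i.e. |z| > 1 for every root.
Set 1 + (-1.391) z + (1.268) z^2 = 0, i.e. a z^2 + b z + c = 0 with a = 1.268, b = -1.391, c = 1.
Discriminant D = b^2 - 4ac = (-1.391)^2 - 4*(1.268)*1 = 1.934881 - (5.072) = -3.137119.
D < 0, so the roots are the complex-conjugate pair z = (-b +/- i sqrt(-D)) / (2a) = 0.5485 +/- 0.6984i.
For a conjugate pair |z|^2 = z * conj(z) = (product of roots) = c/a = 1/(1.268) = 0.788644, so |z| = sqrt(0.788644) = 0.8881 for both roots.
Moduli of all roots: 0.8881, 0.8881.
All moduli strictly greater than 1? No.
Verdict: Not invertible.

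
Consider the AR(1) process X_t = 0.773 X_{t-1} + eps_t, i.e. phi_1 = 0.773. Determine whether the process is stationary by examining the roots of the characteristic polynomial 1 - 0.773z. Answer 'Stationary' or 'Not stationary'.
\text{Stationary}

The AR(p) characteristic polynomial is P(z) = 1 - 0.773z.
Stationarity requires all roots to lie outside the unit circle, i.e. |z| > 1 for every root.
This is linear in z: 1 + (-0.773) z = 0  =>  z = -1/(-0.773) = 1.293661,  |z| = 1.293661.
Moduli of all roots: 1.2937.
All moduli strictly greater than 1? Yes.
Verdict: Stationary.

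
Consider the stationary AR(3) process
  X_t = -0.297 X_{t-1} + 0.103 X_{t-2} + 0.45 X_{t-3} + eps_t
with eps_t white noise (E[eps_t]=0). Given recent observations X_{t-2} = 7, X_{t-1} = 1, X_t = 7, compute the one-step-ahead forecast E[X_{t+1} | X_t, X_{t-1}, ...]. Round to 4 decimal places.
E[X_{t+1} \mid \mathcal F_t] = 1.1740

For an AR(p) model X_t = c + sum_i phi_i X_{t-i} + eps_t, the
one-step-ahead conditional mean is
  E[X_{t+1} | X_t, ...] = c + sum_i phi_i X_{t+1-i}.
Substitute known values:
  E[X_{t+1} | ...] = (-0.297) * (7) + (0.103) * (1) + (0.45) * (7)
                   = 1.1740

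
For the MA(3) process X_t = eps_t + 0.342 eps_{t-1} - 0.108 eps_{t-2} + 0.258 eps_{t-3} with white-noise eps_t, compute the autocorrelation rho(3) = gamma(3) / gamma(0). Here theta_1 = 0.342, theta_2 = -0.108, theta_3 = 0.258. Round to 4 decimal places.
\rho(3) = 0.2159

For an MA(q) process with theta_0 = 1, the autocovariance is
  gamma(k) = sigma^2 * sum_{i=0..q-k} theta_i * theta_{i+k},
and rho(k) = gamma(k) / gamma(0). Sigma^2 cancels.
  numerator   = (1)*(0.258) = 0.258.
  denominator = (1)^2 + (0.342)^2 + (-0.108)^2 + (0.258)^2 = 1.195192.
  rho(3) = 0.258 / 1.195192 = 0.2159.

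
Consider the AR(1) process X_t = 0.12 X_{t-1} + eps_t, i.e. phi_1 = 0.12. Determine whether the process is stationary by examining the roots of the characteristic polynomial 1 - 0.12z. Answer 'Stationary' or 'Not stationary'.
\text{Stationary}

The AR(p) characteristic polynomial is P(z) = 1 - 0.12z.
Stationarity requires all roots to lie outside the unit circle, i.e. |z| > 1 for every root.
This is linear in z: 1 + (-0.12) z = 0  =>  z = -1/(-0.12) = 8.333333,  |z| = 8.333333.
Moduli of all roots: 8.3333.
All moduli strictly greater than 1? Yes.
Verdict: Stationary.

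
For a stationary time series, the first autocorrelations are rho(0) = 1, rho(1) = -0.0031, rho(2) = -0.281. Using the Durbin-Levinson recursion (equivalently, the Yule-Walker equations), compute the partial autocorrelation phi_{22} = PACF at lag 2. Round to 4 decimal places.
\phi_{22} = -0.2810

The PACF at lag k is phi_{kk}, the last component of the solution
to the Yule-Walker system G_k phi = r_k where
  (G_k)_{ij} = rho(|i - j|), (r_k)_i = rho(i), i,j = 1..k.
Equivalently, Durbin-Levinson gives phi_{kk} iteratively:
  phi_{11} = rho(1)
  phi_{kk} = [rho(k) - sum_{j=1..k-1} phi_{k-1,j} rho(k-j)]
            / [1 - sum_{j=1..k-1} phi_{k-1,j} rho(j)],
  phi_{k,j} = phi_{k-1,j} - phi_{kk} phi_{k-1,k-j},  j = 1..k-1.
Step k = 1:
  phi_11 = rho(1) = -0.0031.
Step k = 2:
  phi_22 = [rho(2) - phi_11 rho(1)] / [1 - phi_11 rho(1)] = [-0.281 - (-0.0031)(-0.0031)] / [1 - (-0.0031)(-0.0031)]
         = -0.28100961 / 0.99999039 = -0.281.
Therefore phi_{22} = -0.2810.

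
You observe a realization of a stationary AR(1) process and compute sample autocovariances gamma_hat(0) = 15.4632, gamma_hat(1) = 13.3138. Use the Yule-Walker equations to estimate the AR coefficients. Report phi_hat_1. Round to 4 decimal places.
\hat\phi_{1} = 0.8610

The Yule-Walker equations for an AR(p) process read, in matrix form,
  Gamma_p phi = r_p,   with   (Gamma_p)_{ij} = gamma(|i - j|),
                       (r_p)_i = gamma(i),   i,j = 1..p.
Substitute the sample gammas (Toeplitz matrix and right-hand side of size 1):
  Gamma_p = [[15.4632]]
  r_p     = [13.3138]
With p = 1 this is the single equation gamma(0) phi_1 = gamma(1):
  phi_hat_1 = gamma(1) / gamma(0) = 13.3138 / 15.4632 = 0.8610.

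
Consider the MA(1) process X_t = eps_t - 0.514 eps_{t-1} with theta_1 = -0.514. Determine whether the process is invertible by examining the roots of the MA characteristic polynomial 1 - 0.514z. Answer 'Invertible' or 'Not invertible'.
\text{Invertible}

The MA(q) characteristic polynomial is P(z) = 1 - 0.514z.
Invertibility requires all roots to lie outside the unit circle, i.e. |z| > 1 for every root.
This is linear in z: 1 + (-0.514) z = 0  =>  z = -1/(-0.514) = 1.945525,  |z| = 1.945525.
Moduli of all roots: 1.9455.
All moduli strictly greater than 1? Yes.
Verdict: Invertible.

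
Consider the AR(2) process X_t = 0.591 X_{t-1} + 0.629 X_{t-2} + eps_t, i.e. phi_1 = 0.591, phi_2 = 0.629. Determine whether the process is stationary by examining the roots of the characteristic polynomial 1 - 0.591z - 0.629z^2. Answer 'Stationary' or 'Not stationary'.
\text{Not stationary}

The AR(p) characteristic polynomial is P(z) = 1 - 0.591z - 0.629z^2.
Stationarity requires all roots to lie outside the unit circle, i.e. |z| > 1 for every root.
Set 1 + (-0.591) z + (-0.629) z^2 = 0, i.e. a z^2 + b z + c = 0 with a = -0.629, b = -0.591, c = 1.
Discriminant D = b^2 - 4ac = (-0.591)^2 - 4*(-0.629)*1 = 0.349281 - (-2.516) = 2.865281.
D >= 0, so the roots are real: z = (-b +/- sqrt(D)) / (2a) = (0.591 +/- 1.692714) / (-1.258).
  z_1 = (0.591 + 1.692714) / (-1.258) = -1.8154,   |z_1| = 1.8154.
  z_2 = (0.591 - 1.692714) / (-1.258) = 0.8758,   |z_2| = 0.8758.
Moduli of all roots: 1.8154, 0.8758.
All moduli strictly greater than 1? No.
Verdict: Not stationary.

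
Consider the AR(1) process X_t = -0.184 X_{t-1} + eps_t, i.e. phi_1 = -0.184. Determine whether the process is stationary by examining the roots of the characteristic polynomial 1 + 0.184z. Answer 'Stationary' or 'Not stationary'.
\text{Stationary}

The AR(p) characteristic polynomial is P(z) = 1 + 0.184z.
Stationarity requires all roots to lie outside the unit circle, i.e. |z| > 1 for every root.
This is linear in z: 1 + (0.184) z = 0  =>  z = -1/(0.184) = -5.434783,  |z| = 5.434783.
Moduli of all roots: 5.4348.
All moduli strictly greater than 1? Yes.
Verdict: Stationary.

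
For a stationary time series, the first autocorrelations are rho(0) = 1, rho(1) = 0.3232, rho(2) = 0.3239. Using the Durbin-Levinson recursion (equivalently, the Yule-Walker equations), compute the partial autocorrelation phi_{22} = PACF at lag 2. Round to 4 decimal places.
\phi_{22} = 0.2450

The PACF at lag k is phi_{kk}, the last component of the solution
to the Yule-Walker system G_k phi = r_k where
  (G_k)_{ij} = rho(|i - j|), (r_k)_i = rho(i), i,j = 1..k.
Equivalently, Durbin-Levinson gives phi_{kk} iteratively:
  phi_{11} = rho(1)
  phi_{kk} = [rho(k) - sum_{j=1..k-1} phi_{k-1,j} rho(k-j)]
            / [1 - sum_{j=1..k-1} phi_{k-1,j} rho(j)],
  phi_{k,j} = phi_{k-1,j} - phi_{kk} phi_{k-1,k-j},  j = 1..k-1.
Step k = 1:
  phi_11 = rho(1) = 0.3232.
Step k = 2:
  phi_22 = [rho(2) - phi_11 rho(1)] / [1 - phi_11 rho(1)] = [0.3239 - (0.3232)(0.3232)] / [1 - (0.3232)(0.3232)]
         = 0.21944176 / 0.89554176 = 0.245.
Therefore phi_{22} = 0.2450.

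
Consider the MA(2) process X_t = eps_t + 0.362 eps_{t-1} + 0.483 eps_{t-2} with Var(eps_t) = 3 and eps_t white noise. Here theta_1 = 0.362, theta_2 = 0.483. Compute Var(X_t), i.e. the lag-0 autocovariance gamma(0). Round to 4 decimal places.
\gamma(0) = 4.0930

For an MA(q) process X_t = eps_t + sum_i theta_i eps_{t-i} with
Var(eps_t) = sigma^2, the variance is
  gamma(0) = sigma^2 * (1 + sum_i theta_i^2).
  sum_i theta_i^2 = (0.362)^2 + (0.483)^2 = 0.131044 + 0.233289 = 0.364333.
  gamma(0) = 3 * (1 + 0.364333) = 3 * 1.364333 = 4.092999, which rounds to 4.0930.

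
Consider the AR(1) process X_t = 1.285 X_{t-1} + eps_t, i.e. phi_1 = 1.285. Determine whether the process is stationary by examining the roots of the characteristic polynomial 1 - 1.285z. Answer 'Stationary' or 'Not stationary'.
\text{Not stationary}

The AR(p) characteristic polynomial is P(z) = 1 - 1.285z.
Stationarity requires all roots to lie outside the unit circle, i.e. |z| > 1 for every root.
This is linear in z: 1 + (-1.285) z = 0  =>  z = -1/(-1.285) = 0.77821,  |z| = 0.77821.
Moduli of all roots: 0.7782.
All moduli strictly greater than 1? No.
Verdict: Not stationary.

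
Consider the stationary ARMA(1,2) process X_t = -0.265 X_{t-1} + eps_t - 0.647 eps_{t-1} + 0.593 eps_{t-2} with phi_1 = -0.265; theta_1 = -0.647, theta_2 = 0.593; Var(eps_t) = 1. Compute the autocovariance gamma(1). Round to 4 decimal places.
\gamma(1) = -1.8718

Multiply the model equation by X_{t-k} and take expectations. With theta_0 = psi_0 = 1 and psi_j the MA(infinity) weights, this gives
  gamma(k) - sum_i phi_i gamma(k-i) = c_k,
  c_k = sigma^2 * sum_{j=k..q} theta_j psi_{j-k}   (c_k = 0 for k > q),
using gamma(-m) = gamma(m).
psi-weights needed (psi_j = theta_j + sum_i phi_i psi_{j-i}):
  psi_1 = theta_1 + phi_1 = -0.647 + (-0.265) = -0.912
  psi_2 = theta_2 + phi_1 psi_1 = 0.593 + (-0.265)(-0.912) = 0.83468
Right-hand sides:
  c_0 = sigma^2 (1 + theta_1 psi_1 + theta_2 psi_2) = 1 * (1 + (-0.647)(-0.912) + (0.593)(0.83468)) = 1 * 2.085029 = 2.085029
  c_1 = sigma^2 (theta_1 + theta_2 psi_1) = 1 * (-0.647 + (0.593)(-0.912)) = -1.187816
  c_2 = sigma^2 theta_2 = 1 * (0.593) = 0.593
Equations for k = 0 and k = 1 (AR order 1):
  gamma(0) = phi_1 gamma(1) + c_0
  gamma(1) = phi_1 gamma(0) + c_1
Substituting the second into the first: gamma(0) (1 - phi_1^2) = c_0 + phi_1 c_1, so
  gamma(0) = (c_0 + phi_1 c_1) / (1 - phi_1^2) = (2.085029 + (-0.265)(-1.187816)) / (1 - (-0.265)^2) = 2.3998 / 0.929775 = 2.581055.
  gamma(1) = phi_1 gamma(0) + c_1 = (-0.265)(2.581055) + (-1.187816) = -1.871796.
Therefore gamma(1) = -1.8718 (to 4 decimal places).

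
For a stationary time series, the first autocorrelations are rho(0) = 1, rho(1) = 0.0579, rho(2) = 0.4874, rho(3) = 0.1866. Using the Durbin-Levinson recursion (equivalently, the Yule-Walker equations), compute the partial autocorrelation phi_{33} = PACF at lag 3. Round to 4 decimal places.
\phi_{33} = 0.1890

The PACF at lag k is phi_{kk}, the last component of the solution
to the Yule-Walker system G_k phi = r_k where
  (G_k)_{ij} = rho(|i - j|), (r_k)_i = rho(i), i,j = 1..k.
Equivalently, Durbin-Levinson gives phi_{kk} iteratively:
  phi_{11} = rho(1)
  phi_{kk} = [rho(k) - sum_{j=1..k-1} phi_{k-1,j} rho(k-j)]
            / [1 - sum_{j=1..k-1} phi_{k-1,j} rho(j)],
  phi_{k,j} = phi_{k-1,j} - phi_{kk} phi_{k-1,k-j},  j = 1..k-1.
Step k = 1:
  phi_11 = rho(1) = 0.0579.
Step k = 2:
  phi_22 = [rho(2) - phi_11 rho(1)] / [1 - phi_11 rho(1)] = [0.4874 - (0.0579)(0.0579)] / [1 - (0.0579)(0.0579)]
         = 0.48404759 / 0.99664759 = 0.485676.
  Update: phi_21 = phi_11 - phi_22 phi_11 = 0.0579 - (0.485676)(0.0579) = 0.029779.
Step k = 3:
  phi_33 = [rho(3) - phi_21 rho(2) - phi_22 rho(1)] / [1 - phi_21 rho(1) - phi_22 rho(2)]
    numerator   = 0.1866 - (0.029779)(0.4874) - (0.485676)(0.0579) = 0.14396491
    denominator = 1 - (0.029779)(0.0579) - (0.485676)(0.4874) = 0.7615574
  phi_33 = 0.14396491 / 0.7615574 = 0.189.
Therefore phi_{33} = 0.1890.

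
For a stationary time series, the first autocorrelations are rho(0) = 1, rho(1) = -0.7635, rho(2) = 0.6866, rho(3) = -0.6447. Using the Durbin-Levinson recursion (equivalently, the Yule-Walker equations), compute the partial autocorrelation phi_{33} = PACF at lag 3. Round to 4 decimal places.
\phi_{33} = -0.1559

The PACF at lag k is phi_{kk}, the last component of the solution
to the Yule-Walker system G_k phi = r_k where
  (G_k)_{ij} = rho(|i - j|), (r_k)_i = rho(i), i,j = 1..k.
Equivalently, Durbin-Levinson gives phi_{kk} iteratively:
  phi_{11} = rho(1)
  phi_{kk} = [rho(k) - sum_{j=1..k-1} phi_{k-1,j} rho(k-j)]
            / [1 - sum_{j=1..k-1} phi_{k-1,j} rho(j)],
  phi_{k,j} = phi_{k-1,j} - phi_{kk} phi_{k-1,k-j},  j = 1..k-1.
Step k = 1:
  phi_11 = rho(1) = -0.7635.
Step k = 2:
  phi_22 = [rho(2) - phi_11 rho(1)] / [1 - phi_11 rho(1)] = [0.6866 - (-0.7635)(-0.7635)] / [1 - (-0.7635)(-0.7635)]
         = 0.10366775 / 0.41706775 = 0.248563.
  Update: phi_21 = phi_11 - phi_22 phi_11 = -0.7635 - (0.248563)(-0.7635) = -0.573722.
Step k = 3:
  phi_33 = [rho(3) - phi_21 rho(2) - phi_22 rho(1)] / [1 - phi_21 rho(1) - phi_22 rho(2)]
    numerator   = -0.6447 - (-0.573722)(0.6866) - (0.248563)(-0.7635) = -0.06100444
    denominator = 1 - (-0.573722)(-0.7635) - (0.248563)(0.6866) = 0.39129975
  phi_33 = -0.06100444 / 0.39129975 = -0.1559.
Therefore phi_{33} = -0.1559.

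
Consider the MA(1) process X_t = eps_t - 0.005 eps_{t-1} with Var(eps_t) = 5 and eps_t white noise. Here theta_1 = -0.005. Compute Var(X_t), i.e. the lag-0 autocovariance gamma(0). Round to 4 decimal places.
\gamma(0) = 5.0001

For an MA(q) process X_t = eps_t + sum_i theta_i eps_{t-i} with
Var(eps_t) = sigma^2, the variance is
  gamma(0) = sigma^2 * (1 + sum_i theta_i^2).
  sum_i theta_i^2 = (-0.005)^2 = 0.000025.
  gamma(0) = 5 * (1 + 0.000025) = 5 * 1.000025 = 5.000125, which rounds to 5.0001.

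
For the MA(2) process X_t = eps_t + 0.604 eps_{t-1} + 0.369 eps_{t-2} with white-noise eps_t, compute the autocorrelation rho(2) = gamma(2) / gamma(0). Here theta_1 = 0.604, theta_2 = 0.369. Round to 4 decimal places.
\rho(2) = 0.2458

For an MA(q) process with theta_0 = 1, the autocovariance is
  gamma(k) = sigma^2 * sum_{i=0..q-k} theta_i * theta_{i+k},
and rho(k) = gamma(k) / gamma(0). Sigma^2 cancels.
  numerator   = (1)*(0.369) = 0.369.
  denominator = (1)^2 + (0.604)^2 + (0.369)^2 = 1.500977.
  rho(2) = 0.369 / 1.500977 = 0.2458.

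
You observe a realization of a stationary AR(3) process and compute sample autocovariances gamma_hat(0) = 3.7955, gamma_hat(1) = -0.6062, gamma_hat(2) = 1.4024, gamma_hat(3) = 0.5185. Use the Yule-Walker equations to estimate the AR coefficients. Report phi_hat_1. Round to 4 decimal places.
\hat\phi_{1} = -0.1990

The Yule-Walker equations for an AR(p) process read, in matrix form,
  Gamma_p phi = r_p,   with   (Gamma_p)_{ij} = gamma(|i - j|),
                       (r_p)_i = gamma(i),   i,j = 1..p.
Substitute the sample gammas (Toeplitz matrix and right-hand side of size 3):
  Gamma_p = [[3.7955, -0.6062, 1.4024], [-0.6062, 3.7955, -0.6062], [1.4024, -0.6062, 3.7955]]
  r_p     = [-0.6062, 1.4024, 0.5185]
Written out (R1..R3):
  (R1) 3.7955 phi_1 - 0.6062 phi_2 + 1.4024 phi_3 = -0.6062
  (R2) -0.6062 phi_1 + 3.7955 phi_2 - 0.6062 phi_3 = 1.4024
  (R3) 1.4024 phi_1 - 0.6062 phi_2 + 3.7955 phi_3 = 0.5185
Gaussian elimination:
  R2 <- R2 - (-0.6062/3.7955) R1 = R2 - (-0.159715) R1:  3.69868 phi_2 - 0.382215 phi_3 = 1.30558
  R3 <- R3 - (1.4024/3.7955) R1 = R3 - (0.36949) R1:  -0.382215 phi_2 + 3.277327 phi_3 = 0.742485
  R3 <- R3 - (-0.382215/3.69868) R2 = R3 - (-0.103338) R2:  3.23783 phi_3 = 0.877401
Back-substitution:
  phi_hat_3 = 0.877401 / 3.23783 = 0.270984
  phi_hat_2 = (1.30558 - (-0.382215)(0.270984)) / 3.69868 = 0.380989
  phi_hat_1 = (-0.6062 - (-0.6062)(0.380989) - (1.4024)(0.270984)) / 3.7955 = -0.198992
So phi_hat = [-0.1990, 0.3810, 0.2710].
Therefore phi_hat_1 = -0.1990.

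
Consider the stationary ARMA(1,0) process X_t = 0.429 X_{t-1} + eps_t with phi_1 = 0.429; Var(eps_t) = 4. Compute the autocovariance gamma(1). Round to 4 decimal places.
\gamma(1) = 2.1030

Multiply the model equation by X_{t-k} and take expectations. With theta_0 = psi_0 = 1 and psi_j the MA(infinity) weights, this gives
  gamma(k) - sum_i phi_i gamma(k-i) = c_k,
  c_k = sigma^2 * sum_{j=k..q} theta_j psi_{j-k}   (c_k = 0 for k > q),
using gamma(-m) = gamma(m).
Pure AR (q = 0): c_0 = sigma^2 = 4, c_k = 0 for k >= 1.
Equations for k = 0 and k = 1 (AR order 1):
  gamma(0) = phi_1 gamma(1) + c_0
  gamma(1) = phi_1 gamma(0) + c_1
Substituting the second into the first: gamma(0) (1 - phi_1^2) = c_0 + phi_1 c_1, so
  gamma(0) = c_0 / (1 - phi_1^2) = 4 / (1 - (0.429)^2) = 4 / 0.815959 = 4.902207.
  gamma(1) = phi_1 gamma(0) = (0.429)(4.902207) = 2.103047.
Therefore gamma(1) = 2.1030 (to 4 decimal places).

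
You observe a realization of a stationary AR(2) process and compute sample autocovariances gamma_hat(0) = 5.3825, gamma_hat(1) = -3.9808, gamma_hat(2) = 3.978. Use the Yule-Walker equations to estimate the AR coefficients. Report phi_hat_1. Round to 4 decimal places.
\hat\phi_{1} = -0.4260

The Yule-Walker equations for an AR(p) process read, in matrix form,
  Gamma_p phi = r_p,   with   (Gamma_p)_{ij} = gamma(|i - j|),
                       (r_p)_i = gamma(i),   i,j = 1..p.
Substitute the sample gammas (Toeplitz matrix and right-hand side of size 2):
  Gamma_p = [[5.3825, -3.9808], [-3.9808, 5.3825]]
  r_p     = [-3.9808, 3.978]
Written out:
  5.3825 phi_1 - 3.9808 phi_2 = -3.9808
  -3.9808 phi_1 + 5.3825 phi_2 = 3.978
Solve by Cramer's rule:
  det = gamma(0)^2 - gamma(1)^2 = (5.3825)^2 - (-3.9808)^2 = 28.97130625 - 15.84676864 = 13.12453761
  phi_hat_1 = [gamma(1) gamma(0) - gamma(1) gamma(2)] / det = [(-3.9808)(5.3825) - (-3.9808)(3.978)] / 13.12453761 = -5.5910336 / 13.12453761 = -0.426
  phi_hat_2 = [gamma(0) gamma(2) - gamma(1)^2] / det = [(5.3825)(3.978) - (-3.9808)^2] / 13.12453761 = 5.56481636 / 13.12453761 = 0.424
So phi_hat = [-0.4260, 0.4240].
Therefore phi_hat_1 = -0.4260.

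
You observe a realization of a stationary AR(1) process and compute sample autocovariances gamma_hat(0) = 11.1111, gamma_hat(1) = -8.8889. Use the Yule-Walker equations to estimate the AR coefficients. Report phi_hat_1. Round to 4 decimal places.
\hat\phi_{1} = -0.8000

The Yule-Walker equations for an AR(p) process read, in matrix form,
  Gamma_p phi = r_p,   with   (Gamma_p)_{ij} = gamma(|i - j|),
                       (r_p)_i = gamma(i),   i,j = 1..p.
Substitute the sample gammas (Toeplitz matrix and right-hand side of size 1):
  Gamma_p = [[11.1111]]
  r_p     = [-8.8889]
With p = 1 this is the single equation gamma(0) phi_1 = gamma(1):
  phi_hat_1 = gamma(1) / gamma(0) = -8.8889 / 11.1111 = -0.8000.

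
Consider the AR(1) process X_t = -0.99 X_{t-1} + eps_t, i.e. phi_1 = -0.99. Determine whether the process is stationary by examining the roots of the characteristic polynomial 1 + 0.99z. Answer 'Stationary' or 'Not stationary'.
\text{Stationary}

The AR(p) characteristic polynomial is P(z) = 1 + 0.99z.
Stationarity requires all roots to lie outside the unit circle, i.e. |z| > 1 for every root.
This is linear in z: 1 + (0.99) z = 0  =>  z = -1/(0.99) = -1.010101,  |z| = 1.010101.
Moduli of all roots: 1.0101.
All moduli strictly greater than 1? Yes.
Verdict: Stationary.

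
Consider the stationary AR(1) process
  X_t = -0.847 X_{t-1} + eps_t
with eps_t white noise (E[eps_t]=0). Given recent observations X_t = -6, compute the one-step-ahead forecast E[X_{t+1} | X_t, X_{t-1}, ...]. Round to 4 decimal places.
E[X_{t+1} \mid \mathcal F_t] = 5.0820

For an AR(p) model X_t = c + sum_i phi_i X_{t-i} + eps_t, the
one-step-ahead conditional mean is
  E[X_{t+1} | X_t, ...] = c + sum_i phi_i X_{t+1-i}.
Substitute known values:
  E[X_{t+1} | ...] = (-0.847) * (-6)
                   = 5.0820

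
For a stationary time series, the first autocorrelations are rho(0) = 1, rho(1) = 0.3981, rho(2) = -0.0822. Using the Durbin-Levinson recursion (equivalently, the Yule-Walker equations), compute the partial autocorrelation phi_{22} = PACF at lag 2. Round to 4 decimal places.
\phi_{22} = -0.2860

The PACF at lag k is phi_{kk}, the last component of the solution
to the Yule-Walker system G_k phi = r_k where
  (G_k)_{ij} = rho(|i - j|), (r_k)_i = rho(i), i,j = 1..k.
Equivalently, Durbin-Levinson gives phi_{kk} iteratively:
  phi_{11} = rho(1)
  phi_{kk} = [rho(k) - sum_{j=1..k-1} phi_{k-1,j} rho(k-j)]
            / [1 - sum_{j=1..k-1} phi_{k-1,j} rho(j)],
  phi_{k,j} = phi_{k-1,j} - phi_{kk} phi_{k-1,k-j},  j = 1..k-1.
Step k = 1:
  phi_11 = rho(1) = 0.3981.
Step k = 2:
  phi_22 = [rho(2) - phi_11 rho(1)] / [1 - phi_11 rho(1)] = [-0.0822 - (0.3981)(0.3981)] / [1 - (0.3981)(0.3981)]
         = -0.24068361 / 0.84151639 = -0.286.
Therefore phi_{22} = -0.2860.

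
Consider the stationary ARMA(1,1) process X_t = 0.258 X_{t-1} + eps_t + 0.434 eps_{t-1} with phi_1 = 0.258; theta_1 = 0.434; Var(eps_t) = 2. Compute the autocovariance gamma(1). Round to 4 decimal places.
\gamma(1) = 1.6487

Multiply the model equation by X_{t-k} and take expectations. With theta_0 = psi_0 = 1 and psi_j the MA(infinity) weights, this gives
  gamma(k) - sum_i phi_i gamma(k-i) = c_k,
  c_k = sigma^2 * sum_{j=k..q} theta_j psi_{j-k}   (c_k = 0 for k > q),
using gamma(-m) = gamma(m).
psi-weights needed (psi_j = theta_j + sum_i phi_i psi_{j-i}):
  psi_1 = theta_1 + phi_1 = 0.434 + (0.258) = 0.692
Right-hand sides:
  c_0 = sigma^2 (1 + theta_1 psi_1) = 2 * (1 + (0.434)(0.692)) = 2 * 1.300328 = 2.600656
  c_1 = sigma^2 theta_1 = 2 * (0.434) = 0.868
  c_2 = 0
Equations for k = 0 and k = 1 (AR order 1):
  gamma(0) = phi_1 gamma(1) + c_0
  gamma(1) = phi_1 gamma(0) + c_1
Substituting the second into the first: gamma(0) (1 - phi_1^2) = c_0 + phi_1 c_1, so
  gamma(0) = (c_0 + phi_1 c_1) / (1 - phi_1^2) = (2.600656 + (0.258)(0.868)) / (1 - (0.258)^2) = 2.8246 / 0.933436 = 3.026024.
  gamma(1) = phi_1 gamma(0) + c_1 = (0.258)(3.026024) + (0.868) = 1.648714.
Therefore gamma(1) = 1.6487 (to 4 decimal places).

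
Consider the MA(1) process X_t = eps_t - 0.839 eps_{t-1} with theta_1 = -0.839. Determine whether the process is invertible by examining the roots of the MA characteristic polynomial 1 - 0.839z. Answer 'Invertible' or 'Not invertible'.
\text{Invertible}

The MA(q) characteristic polynomial is P(z) = 1 - 0.839z.
Invertibility requires all roots to lie outside the unit circle, i.e. |z| > 1 for every root.
This is linear in z: 1 + (-0.839) z = 0  =>  z = -1/(-0.839) = 1.191895,  |z| = 1.191895.
Moduli of all roots: 1.1919.
All moduli strictly greater than 1? Yes.
Verdict: Invertible.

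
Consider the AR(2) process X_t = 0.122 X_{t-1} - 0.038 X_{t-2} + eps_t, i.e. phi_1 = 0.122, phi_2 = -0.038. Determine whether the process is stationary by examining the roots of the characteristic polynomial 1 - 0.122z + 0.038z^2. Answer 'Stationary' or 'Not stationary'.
\text{Stationary}

The AR(p) characteristic polynomial is P(z) = 1 - 0.122z + 0.038z^2.
Stationarity requires all roots to lie outside the unit circle, i.e. |z| > 1 for every root.
Set 1 + (-0.122) z + (0.038) z^2 = 0, i.e. a z^2 + b z + c = 0 with a = 0.038, b = -0.122, c = 1.
Discriminant D = b^2 - 4ac = (-0.122)^2 - 4*(0.038)*1 = 0.014884 - (0.152) = -0.137116.
D < 0, so the roots are the complex-conjugate pair z = (-b +/- i sqrt(-D)) / (2a) = 1.6053 +/- 4.8723i.
For a conjugate pair |z|^2 = z * conj(z) = (product of roots) = c/a = 1/(0.038) = 26.315789, so |z| = sqrt(26.315789) = 5.1299 for both roots.
Moduli of all roots: 5.1299, 5.1299.
All moduli strictly greater than 1? Yes.
Verdict: Stationary.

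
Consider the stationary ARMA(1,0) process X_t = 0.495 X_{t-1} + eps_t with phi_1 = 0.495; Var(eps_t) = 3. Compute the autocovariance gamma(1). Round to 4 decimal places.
\gamma(1) = 1.9670

Multiply the model equation by X_{t-k} and take expectations. With theta_0 = psi_0 = 1 and psi_j the MA(infinity) weights, this gives
  gamma(k) - sum_i phi_i gamma(k-i) = c_k,
  c_k = sigma^2 * sum_{j=k..q} theta_j psi_{j-k}   (c_k = 0 for k > q),
using gamma(-m) = gamma(m).
Pure AR (q = 0): c_0 = sigma^2 = 3, c_k = 0 for k >= 1.
Equations for k = 0 and k = 1 (AR order 1):
  gamma(0) = phi_1 gamma(1) + c_0
  gamma(1) = phi_1 gamma(0) + c_1
Substituting the second into the first: gamma(0) (1 - phi_1^2) = c_0 + phi_1 c_1, so
  gamma(0) = c_0 / (1 - phi_1^2) = 3 / (1 - (0.495)^2) = 3 / 0.754975 = 3.973642.
  gamma(1) = phi_1 gamma(0) = (0.495)(3.973642) = 1.966953.
Therefore gamma(1) = 1.9670 (to 4 decimal places).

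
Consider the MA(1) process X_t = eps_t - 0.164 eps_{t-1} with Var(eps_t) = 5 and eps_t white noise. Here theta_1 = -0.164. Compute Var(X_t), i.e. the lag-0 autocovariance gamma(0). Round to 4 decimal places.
\gamma(0) = 5.1345

For an MA(q) process X_t = eps_t + sum_i theta_i eps_{t-i} with
Var(eps_t) = sigma^2, the variance is
  gamma(0) = sigma^2 * (1 + sum_i theta_i^2).
  sum_i theta_i^2 = (-0.164)^2 = 0.026896.
  gamma(0) = 5 * (1 + 0.026896) = 5 * 1.026896 = 5.13448, which rounds to 5.1345.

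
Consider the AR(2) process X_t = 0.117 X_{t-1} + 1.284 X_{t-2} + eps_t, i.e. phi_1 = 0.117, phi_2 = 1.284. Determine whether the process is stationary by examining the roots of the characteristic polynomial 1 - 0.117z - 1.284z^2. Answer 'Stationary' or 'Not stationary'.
\text{Not stationary}

The AR(p) characteristic polynomial is P(z) = 1 - 0.117z - 1.284z^2.
Stationarity requires all roots to lie outside the unit circle, i.e. |z| > 1 for every root.
Set 1 + (-0.117) z + (-1.284) z^2 = 0, i.e. a z^2 + b z + c = 0 with a = -1.284, b = -0.117, c = 1.
Discriminant D = b^2 - 4ac = (-0.117)^2 - 4*(-1.284)*1 = 0.013689 - (-5.136) = 5.149689.
D >= 0, so the roots are real: z = (-b +/- sqrt(D)) / (2a) = (0.117 +/- 2.269293) / (-2.568).
  z_1 = (0.117 + 2.269293) / (-2.568) = -0.9292,   |z_1| = 0.9292.
  z_2 = (0.117 - 2.269293) / (-2.568) = 0.8381,   |z_2| = 0.8381.
Moduli of all roots: 0.9292, 0.8381.
All moduli strictly greater than 1? No.
Verdict: Not stationary.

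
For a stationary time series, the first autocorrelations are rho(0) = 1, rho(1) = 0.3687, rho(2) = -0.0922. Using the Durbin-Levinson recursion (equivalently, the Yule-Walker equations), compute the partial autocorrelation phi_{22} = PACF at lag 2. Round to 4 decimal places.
\phi_{22} = -0.2640

The PACF at lag k is phi_{kk}, the last component of the solution
to the Yule-Walker system G_k phi = r_k where
  (G_k)_{ij} = rho(|i - j|), (r_k)_i = rho(i), i,j = 1..k.
Equivalently, Durbin-Levinson gives phi_{kk} iteratively:
  phi_{11} = rho(1)
  phi_{kk} = [rho(k) - sum_{j=1..k-1} phi_{k-1,j} rho(k-j)]
            / [1 - sum_{j=1..k-1} phi_{k-1,j} rho(j)],
  phi_{k,j} = phi_{k-1,j} - phi_{kk} phi_{k-1,k-j},  j = 1..k-1.
Step k = 1:
  phi_11 = rho(1) = 0.3687.
Step k = 2:
  phi_22 = [rho(2) - phi_11 rho(1)] / [1 - phi_11 rho(1)] = [-0.0922 - (0.3687)(0.3687)] / [1 - (0.3687)(0.3687)]
         = -0.22813969 / 0.86406031 = -0.264.
Therefore phi_{22} = -0.2640.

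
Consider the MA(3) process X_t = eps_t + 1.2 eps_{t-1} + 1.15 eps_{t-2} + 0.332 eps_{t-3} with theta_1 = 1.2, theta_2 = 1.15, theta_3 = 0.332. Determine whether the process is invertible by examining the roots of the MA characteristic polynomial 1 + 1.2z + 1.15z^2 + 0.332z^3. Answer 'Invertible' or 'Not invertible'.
\text{Invertible}

The MA(q) characteristic polynomial is P(z) = 1 + 1.2z + 1.15z^2 + 0.332z^3.
Invertibility requires all roots to lie outside the unit circle, i.e. |z| > 1 for every root.
Degree 3: look for a simple real root z0 first, then factor out (1 - z/z0) and solve the remaining quadratic.
Testing z0 = -2.5: P(-2.5) = 1 + (1.2)(-2.5) + (1.15)(-2.5)^2 + (0.332)(-2.5)^3
  = 1 + (-3) + (7.1875) + (-5.1875) = 0.  So z_0 = -2.5 is a root, |z_0| = 2.5.
Divide out the factor (1 + 0.4 z) = (1 - z/z0) (since 1/z0 = -0.4):
  P(z) = (1 + 0.4 z)(1 + (0.8) z + (0.83) z^2)
  [check: z-coef 0.8 - (-0.4) = 1.2; z^2-coef 0.83 - (-0.4)(0.8) = 1.15; z^3-coef -(-0.4)(0.83) = 0.332.]
Remaining roots from the quadratic factor 1 + (0.8) z + (0.83) z^2:
  Set 1 + (0.8) z + (0.83) z^2 = 0, i.e. a z^2 + b z + c = 0 with a = 0.83, b = 0.8, c = 1.
  Discriminant D = b^2 - 4ac = (0.8)^2 - 4*(0.83)*1 = 0.64 - (3.32) = -2.68.
  D < 0, so the roots are the complex-conjugate pair z = (-b +/- i sqrt(-D)) / (2a) = -0.4819 +/- 0.9862i.
  For a conjugate pair |z|^2 = z * conj(z) = (product of roots) = c/a = 1/(0.83) = 1.204819, so |z| = sqrt(1.204819) = 1.0976 for both roots.
Moduli of all roots: 2.5000, 1.0976, 1.0976.
All moduli strictly greater than 1? Yes.
Verdict: Invertible.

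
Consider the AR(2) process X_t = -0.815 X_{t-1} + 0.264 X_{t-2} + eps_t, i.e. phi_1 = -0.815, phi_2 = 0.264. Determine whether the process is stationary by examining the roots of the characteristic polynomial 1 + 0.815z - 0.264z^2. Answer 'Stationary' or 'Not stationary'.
\text{Not stationary}

The AR(p) characteristic polynomial is P(z) = 1 + 0.815z - 0.264z^2.
Stationarity requires all roots to lie outside the unit circle, i.e. |z| > 1 for every root.
Set 1 + (0.815) z + (-0.264) z^2 = 0, i.e. a z^2 + b z + c = 0 with a = -0.264, b = 0.815, c = 1.
Discriminant D = b^2 - 4ac = (0.815)^2 - 4*(-0.264)*1 = 0.664225 - (-1.056) = 1.720225.
D >= 0, so the roots are real: z = (-b +/- sqrt(D)) / (2a) = (-0.815 +/- 1.311573) / (-0.528).
  z_1 = (-0.815 + 1.311573) / (-0.528) = -0.9405,   |z_1| = 0.9405.
  z_2 = (-0.815 - 1.311573) / (-0.528) = 4.0276,   |z_2| = 4.0276.
Moduli of all roots: 0.9405, 4.0276.
All moduli strictly greater than 1? No.
Verdict: Not stationary.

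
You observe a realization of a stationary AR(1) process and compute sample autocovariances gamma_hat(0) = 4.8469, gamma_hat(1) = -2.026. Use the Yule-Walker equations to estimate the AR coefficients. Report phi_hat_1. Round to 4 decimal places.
\hat\phi_{1} = -0.4180

The Yule-Walker equations for an AR(p) process read, in matrix form,
  Gamma_p phi = r_p,   with   (Gamma_p)_{ij} = gamma(|i - j|),
                       (r_p)_i = gamma(i),   i,j = 1..p.
Substitute the sample gammas (Toeplitz matrix and right-hand side of size 1):
  Gamma_p = [[4.8469]]
  r_p     = [-2.026]
With p = 1 this is the single equation gamma(0) phi_1 = gamma(1):
  phi_hat_1 = gamma(1) / gamma(0) = -2.026 / 4.8469 = -0.4180.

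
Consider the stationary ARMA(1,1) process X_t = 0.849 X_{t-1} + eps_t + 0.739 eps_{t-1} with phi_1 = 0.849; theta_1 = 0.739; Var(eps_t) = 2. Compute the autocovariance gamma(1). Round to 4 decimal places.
\gamma(1) = 18.5124

Multiply the model equation by X_{t-k} and take expectations. With theta_0 = psi_0 = 1 and psi_j the MA(infinity) weights, this gives
  gamma(k) - sum_i phi_i gamma(k-i) = c_k,
  c_k = sigma^2 * sum_{j=k..q} theta_j psi_{j-k}   (c_k = 0 for k > q),
using gamma(-m) = gamma(m).
psi-weights needed (psi_j = theta_j + sum_i phi_i psi_{j-i}):
  psi_1 = theta_1 + phi_1 = 0.739 + (0.849) = 1.588
Right-hand sides:
  c_0 = sigma^2 (1 + theta_1 psi_1) = 2 * (1 + (0.739)(1.588)) = 2 * 2.173532 = 4.347064
  c_1 = sigma^2 theta_1 = 2 * (0.739) = 1.478
  c_2 = 0
Equations for k = 0 and k = 1 (AR order 1):
  gamma(0) = phi_1 gamma(1) + c_0
  gamma(1) = phi_1 gamma(0) + c_1
Substituting the second into the first: gamma(0) (1 - phi_1^2) = c_0 + phi_1 c_1, so
  gamma(0) = (c_0 + phi_1 c_1) / (1 - phi_1^2) = (4.347064 + (0.849)(1.478)) / (1 - (0.849)^2) = 5.601886 / 0.279199 = 20.064133.
  gamma(1) = phi_1 gamma(0) + c_1 = (0.849)(20.064133) + (1.478) = 18.512449.
Therefore gamma(1) = 18.5124 (to 4 decimal places).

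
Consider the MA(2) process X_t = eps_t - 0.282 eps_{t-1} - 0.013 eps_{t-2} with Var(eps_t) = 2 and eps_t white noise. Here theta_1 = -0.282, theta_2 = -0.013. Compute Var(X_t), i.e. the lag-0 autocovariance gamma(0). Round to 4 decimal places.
\gamma(0) = 2.1594

For an MA(q) process X_t = eps_t + sum_i theta_i eps_{t-i} with
Var(eps_t) = sigma^2, the variance is
  gamma(0) = sigma^2 * (1 + sum_i theta_i^2).
  sum_i theta_i^2 = (-0.282)^2 + (-0.013)^2 = 0.079524 + 0.000169 = 0.079693.
  gamma(0) = 2 * (1 + 0.079693) = 2 * 1.079693 = 2.159386, which rounds to 2.1594.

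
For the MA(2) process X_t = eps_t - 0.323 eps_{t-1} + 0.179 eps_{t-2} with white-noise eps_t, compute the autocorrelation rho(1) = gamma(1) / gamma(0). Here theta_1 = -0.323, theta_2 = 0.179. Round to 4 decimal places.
\rho(1) = -0.3351

For an MA(q) process with theta_0 = 1, the autocovariance is
  gamma(k) = sigma^2 * sum_{i=0..q-k} theta_i * theta_{i+k},
and rho(k) = gamma(k) / gamma(0). Sigma^2 cancels.
  numerator   = (1)*(-0.323) + (-0.323)*(0.179) = -0.380817.
  denominator = (1)^2 + (-0.323)^2 + (0.179)^2 = 1.13637.
  rho(1) = -0.380817 / 1.13637 = -0.3351.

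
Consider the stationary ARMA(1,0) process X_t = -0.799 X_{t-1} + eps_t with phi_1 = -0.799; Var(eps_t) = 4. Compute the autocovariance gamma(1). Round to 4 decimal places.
\gamma(1) = -8.8385

Multiply the model equation by X_{t-k} and take expectations. With theta_0 = psi_0 = 1 and psi_j the MA(infinity) weights, this gives
  gamma(k) - sum_i phi_i gamma(k-i) = c_k,
  c_k = sigma^2 * sum_{j=k..q} theta_j psi_{j-k}   (c_k = 0 for k > q),
using gamma(-m) = gamma(m).
Pure AR (q = 0): c_0 = sigma^2 = 4, c_k = 0 for k >= 1.
Equations for k = 0 and k = 1 (AR order 1):
  gamma(0) = phi_1 gamma(1) + c_0
  gamma(1) = phi_1 gamma(0) + c_1
Substituting the second into the first: gamma(0) (1 - phi_1^2) = c_0 + phi_1 c_1, so
  gamma(0) = c_0 / (1 - phi_1^2) = 4 / (1 - (-0.799)^2) = 4 / 0.361599 = 11.061977.
  gamma(1) = phi_1 gamma(0) = (-0.799)(11.061977) = -8.83852.
Therefore gamma(1) = -8.8385 (to 4 decimal places).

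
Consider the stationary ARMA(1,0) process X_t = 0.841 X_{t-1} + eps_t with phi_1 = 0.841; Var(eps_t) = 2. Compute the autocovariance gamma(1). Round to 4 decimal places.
\gamma(1) = 5.7461

Multiply the model equation by X_{t-k} and take expectations. With theta_0 = psi_0 = 1 and psi_j the MA(infinity) weights, this gives
  gamma(k) - sum_i phi_i gamma(k-i) = c_k,
  c_k = sigma^2 * sum_{j=k..q} theta_j psi_{j-k}   (c_k = 0 for k > q),
using gamma(-m) = gamma(m).
Pure AR (q = 0): c_0 = sigma^2 = 2, c_k = 0 for k >= 1.
Equations for k = 0 and k = 1 (AR order 1):
  gamma(0) = phi_1 gamma(1) + c_0
  gamma(1) = phi_1 gamma(0) + c_1
Substituting the second into the first: gamma(0) (1 - phi_1^2) = c_0 + phi_1 c_1, so
  gamma(0) = c_0 / (1 - phi_1^2) = 2 / (1 - (0.841)^2) = 2 / 0.292719 = 6.832491.
  gamma(1) = phi_1 gamma(0) = (0.841)(6.832491) = 5.746125.
Therefore gamma(1) = 5.7461 (to 4 decimal places).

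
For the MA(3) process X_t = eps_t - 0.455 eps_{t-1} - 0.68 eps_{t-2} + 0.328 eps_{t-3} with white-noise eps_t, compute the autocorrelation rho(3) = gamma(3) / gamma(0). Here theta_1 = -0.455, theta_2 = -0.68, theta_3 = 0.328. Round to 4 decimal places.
\rho(3) = 0.1846

For an MA(q) process with theta_0 = 1, the autocovariance is
  gamma(k) = sigma^2 * sum_{i=0..q-k} theta_i * theta_{i+k},
and rho(k) = gamma(k) / gamma(0). Sigma^2 cancels.
  numerator   = (1)*(0.328) = 0.328.
  denominator = (1)^2 + (-0.455)^2 + (-0.68)^2 + (0.328)^2 = 1.777009.
  rho(3) = 0.328 / 1.777009 = 0.1846.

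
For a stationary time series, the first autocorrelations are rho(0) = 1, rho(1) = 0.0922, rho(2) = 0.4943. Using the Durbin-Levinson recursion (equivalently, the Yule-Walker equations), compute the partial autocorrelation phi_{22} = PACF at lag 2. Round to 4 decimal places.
\phi_{22} = 0.4900

The PACF at lag k is phi_{kk}, the last component of the solution
to the Yule-Walker system G_k phi = r_k where
  (G_k)_{ij} = rho(|i - j|), (r_k)_i = rho(i), i,j = 1..k.
Equivalently, Durbin-Levinson gives phi_{kk} iteratively:
  phi_{11} = rho(1)
  phi_{kk} = [rho(k) - sum_{j=1..k-1} phi_{k-1,j} rho(k-j)]
            / [1 - sum_{j=1..k-1} phi_{k-1,j} rho(j)],
  phi_{k,j} = phi_{k-1,j} - phi_{kk} phi_{k-1,k-j},  j = 1..k-1.
Step k = 1:
  phi_11 = rho(1) = 0.0922.
Step k = 2:
  phi_22 = [rho(2) - phi_11 rho(1)] / [1 - phi_11 rho(1)] = [0.4943 - (0.0922)(0.0922)] / [1 - (0.0922)(0.0922)]
         = 0.48579916 / 0.99149916 = 0.49.
Therefore phi_{22} = 0.4900.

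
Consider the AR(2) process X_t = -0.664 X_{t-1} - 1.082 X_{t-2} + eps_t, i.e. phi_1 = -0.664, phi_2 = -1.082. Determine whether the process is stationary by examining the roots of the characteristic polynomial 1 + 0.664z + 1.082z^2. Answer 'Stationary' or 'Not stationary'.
\text{Not stationary}

The AR(p) characteristic polynomial is P(z) = 1 + 0.664z + 1.082z^2.
Stationarity requires all roots to lie outside the unit circle, i.e. |z| > 1 for every root.
Set 1 + (0.664) z + (1.082) z^2 = 0, i.e. a z^2 + b z + c = 0 with a = 1.082, b = 0.664, c = 1.
Discriminant D = b^2 - 4ac = (0.664)^2 - 4*(1.082)*1 = 0.440896 - (4.328) = -3.887104.
D < 0, so the roots are the complex-conjugate pair z = (-b +/- i sqrt(-D)) / (2a) = -0.3068 +/- 0.9111i.
For a conjugate pair |z|^2 = z * conj(z) = (product of roots) = c/a = 1/(1.082) = 0.924214, so |z| = sqrt(0.924214) = 0.9614 for both roots.
Moduli of all roots: 0.9614, 0.9614.
All moduli strictly greater than 1? No.
Verdict: Not stationary.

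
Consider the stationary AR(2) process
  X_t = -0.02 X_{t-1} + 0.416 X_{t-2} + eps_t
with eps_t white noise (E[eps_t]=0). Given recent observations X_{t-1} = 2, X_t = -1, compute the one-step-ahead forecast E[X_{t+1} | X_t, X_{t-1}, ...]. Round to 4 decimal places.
E[X_{t+1} \mid \mathcal F_t] = 0.8520

For an AR(p) model X_t = c + sum_i phi_i X_{t-i} + eps_t, the
one-step-ahead conditional mean is
  E[X_{t+1} | X_t, ...] = c + sum_i phi_i X_{t+1-i}.
Substitute known values:
  E[X_{t+1} | ...] = (-0.02) * (-1) + (0.416) * (2)
                   = 0.8520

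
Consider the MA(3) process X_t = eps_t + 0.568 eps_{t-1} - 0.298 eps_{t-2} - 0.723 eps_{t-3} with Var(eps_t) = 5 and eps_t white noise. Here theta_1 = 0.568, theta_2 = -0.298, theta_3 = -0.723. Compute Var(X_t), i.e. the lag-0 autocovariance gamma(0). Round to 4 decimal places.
\gamma(0) = 9.6708

For an MA(q) process X_t = eps_t + sum_i theta_i eps_{t-i} with
Var(eps_t) = sigma^2, the variance is
  gamma(0) = sigma^2 * (1 + sum_i theta_i^2).
  sum_i theta_i^2 = (0.568)^2 + (-0.298)^2 + (-0.723)^2 = 0.322624 + 0.088804 + 0.522729 = 0.934157.
  gamma(0) = 5 * (1 + 0.934157) = 5 * 1.934157 = 9.670785, which rounds to 9.6708.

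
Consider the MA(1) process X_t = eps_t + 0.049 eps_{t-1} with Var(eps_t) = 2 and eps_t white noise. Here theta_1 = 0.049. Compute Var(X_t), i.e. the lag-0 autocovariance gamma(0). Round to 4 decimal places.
\gamma(0) = 2.0048

For an MA(q) process X_t = eps_t + sum_i theta_i eps_{t-i} with
Var(eps_t) = sigma^2, the variance is
  gamma(0) = sigma^2 * (1 + sum_i theta_i^2).
  sum_i theta_i^2 = (0.049)^2 = 0.002401.
  gamma(0) = 2 * (1 + 0.002401) = 2 * 1.002401 = 2.004802, which rounds to 2.0048.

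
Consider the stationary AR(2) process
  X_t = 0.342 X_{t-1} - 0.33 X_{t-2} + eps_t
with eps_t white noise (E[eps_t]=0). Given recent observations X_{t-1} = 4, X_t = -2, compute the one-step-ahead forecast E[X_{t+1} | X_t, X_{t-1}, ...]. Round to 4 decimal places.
E[X_{t+1} \mid \mathcal F_t] = -2.0040

For an AR(p) model X_t = c + sum_i phi_i X_{t-i} + eps_t, the
one-step-ahead conditional mean is
  E[X_{t+1} | X_t, ...] = c + sum_i phi_i X_{t+1-i}.
Substitute known values:
  E[X_{t+1} | ...] = (0.342) * (-2) + (-0.33) * (4)
                   = -2.0040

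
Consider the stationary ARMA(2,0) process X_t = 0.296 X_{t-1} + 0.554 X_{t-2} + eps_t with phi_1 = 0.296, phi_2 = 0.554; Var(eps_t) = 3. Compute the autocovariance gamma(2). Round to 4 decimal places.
\gamma(2) = 5.8054

Multiply the model equation by X_{t-k} and take expectations. With theta_0 = psi_0 = 1 and psi_j the MA(infinity) weights, this gives
  gamma(k) - sum_i phi_i gamma(k-i) = c_k,
  c_k = sigma^2 * sum_{j=k..q} theta_j psi_{j-k}   (c_k = 0 for k > q),
using gamma(-m) = gamma(m).
Pure AR (q = 0): c_0 = sigma^2 = 3, c_k = 0 for k >= 1.
Equations for k = 0, 1, 2 (AR order 2, c_2 = 0):
  (E0) gamma(0) = phi_1 gamma(1) + phi_2 gamma(2) + c_0
  (E1) gamma(1) = phi_1 gamma(0) + phi_2 gamma(1) + c_1
  (E2) gamma(2) = phi_1 gamma(1) + phi_2 gamma(0)
From (E1): gamma(1) = A gamma(0) + B with
  A = phi_1 / (1 - phi_2) = 0.296 / 0.446 = 0.663677,   B = c_1 / (1 - phi_2) = 0 / 0.446 = 0.
Insert (E2) into (E0): gamma(0) (1 - phi_2^2) = phi_1 (1 + phi_2) gamma(1) + c_0.
  phi_1 (1 + phi_2) = (0.296)(1.554) = 0.459984,   1 - phi_2^2 = 0.693084.
Replace gamma(1) by A gamma(0) + B and collect gamma(0):
  gamma(0) [0.693084 - (0.459984)(0.663677)] = c_0 = 3
  gamma(0) * 0.387803 = 3
  gamma(0) = 3 / 0.387803 = 7.735884.
  gamma(1) = A gamma(0) = (0.663677)(7.735884) = 5.134129.
  gamma(2) = phi_1 gamma(1) + phi_2 gamma(0) = (0.296)(5.134129) + (0.554)(7.735884) = 5.805382.
Therefore gamma(2) = 5.8054 (to 4 decimal places).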